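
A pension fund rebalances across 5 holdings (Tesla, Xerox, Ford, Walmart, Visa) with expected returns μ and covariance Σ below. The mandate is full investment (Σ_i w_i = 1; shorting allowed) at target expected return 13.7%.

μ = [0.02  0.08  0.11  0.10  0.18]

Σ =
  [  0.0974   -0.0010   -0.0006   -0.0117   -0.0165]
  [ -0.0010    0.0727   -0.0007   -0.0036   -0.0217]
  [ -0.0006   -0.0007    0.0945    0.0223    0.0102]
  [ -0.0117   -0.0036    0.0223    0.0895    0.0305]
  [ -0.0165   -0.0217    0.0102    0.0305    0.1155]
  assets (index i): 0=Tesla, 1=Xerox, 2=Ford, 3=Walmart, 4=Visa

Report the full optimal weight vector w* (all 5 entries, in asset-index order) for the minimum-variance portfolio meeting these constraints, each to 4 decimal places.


u=Σ⁻¹μ = [0.5787  1.6638  0.8864  0.4395  1.7594]
v=Σ⁻¹𝟙 = [13.3309  17.7240  7.7303  7.9132  11.1201]
a=μᵀu=0.602821  b=𝟙ᵀu=5.327807  c=𝟙ᵀv=57.818473  D=ac−b²=6.468683
λ₁=(c·0.137−b)/D = (57.818473·0.137−5.327807)/6.468683 = 0.400904
λ₂=(a−b·0.137)/D = (0.602821−5.327807·0.137)/6.468683 = -0.019647
w* = 0.400904·u + -0.019647·v:
  w_0 = 0.400904·0.5787 + -0.019647·13.3309 = -0.0299  (Tesla)
  w_1 = 0.400904·1.6638 + -0.019647·17.7240 = 0.3188  (Xerox)
  w_2 = 0.400904·0.8864 + -0.019647·7.7303 = 0.2035  (Ford)
  w_3 = 0.400904·0.4395 + -0.019647·7.9132 = 0.0207  (Walmart)
  w_4 = 0.400904·1.7594 + -0.019647·11.1201 = 0.4869  (Visa)
Σw_i=1.0000  μᵀw=0.1370
σ²=wᵀΣw=λ₁·μ_p+λ₂ = 0.400904·0.137 + -0.019647 = 0.035277 ≈ 0.0353

-0.0299  0.3188  0.2035  0.0207  0.4869


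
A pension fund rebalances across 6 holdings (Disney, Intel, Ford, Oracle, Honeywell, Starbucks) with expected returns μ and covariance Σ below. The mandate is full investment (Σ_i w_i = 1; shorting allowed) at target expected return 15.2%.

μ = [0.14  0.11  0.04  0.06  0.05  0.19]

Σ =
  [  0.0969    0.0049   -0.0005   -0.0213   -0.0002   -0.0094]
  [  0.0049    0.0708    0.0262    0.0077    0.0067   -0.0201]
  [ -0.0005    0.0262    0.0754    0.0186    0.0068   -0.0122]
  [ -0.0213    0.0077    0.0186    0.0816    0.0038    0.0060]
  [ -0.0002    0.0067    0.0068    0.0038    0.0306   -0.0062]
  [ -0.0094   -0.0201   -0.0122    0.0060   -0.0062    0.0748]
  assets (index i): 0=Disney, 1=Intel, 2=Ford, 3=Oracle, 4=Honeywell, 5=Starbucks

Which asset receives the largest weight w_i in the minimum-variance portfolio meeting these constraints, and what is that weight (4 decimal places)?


x=Σ⁻¹μ = [1.8200  2.1554  0.0266  0.6644  1.7839  3.4469]
y=Σ⁻¹𝟙 = [14.0862  12.5198  7.1513  10.0723  31.5420  21.4763]
a=μᵀx=1.276935  b=𝟙ᵀx=9.897241  c=𝟙ᵀy=96.847925  D=ac−b²=25.713116
λ₁=(c·0.152−b)/D = (96.847925·0.152−9.897241)/25.713116 = 0.187595
λ₂=(a−b·0.152)/D = (1.276935−9.897241·0.152)/25.713116 = -0.008846
w* = 0.187595·x + -0.008846·y:
  w_0 = 0.187595·1.8200 + -0.008846·14.0862 = 0.2168  (Disney)
  w_1 = 0.187595·2.1554 + -0.008846·12.5198 = 0.2936  (Intel)
  w_2 = 0.187595·0.0266 + -0.008846·7.1513 = -0.0583  (Ford)
  w_3 = 0.187595·0.6644 + -0.008846·10.0723 = 0.0355  (Oracle)
  w_4 = 0.187595·1.7839 + -0.008846·31.5420 = 0.0557  (Honeywell)
  w_5 = 0.187595·3.4469 + -0.008846·21.4763 = 0.4567  (Starbucks)
Σw_i=1.0000  μᵀw=0.1520
σ²=wᵀΣw=λ₁·μ_p+λ₂ = 0.187595·0.152 + -0.008846 = 0.019669 ≈ 0.0197

Starbucks (0.4567)


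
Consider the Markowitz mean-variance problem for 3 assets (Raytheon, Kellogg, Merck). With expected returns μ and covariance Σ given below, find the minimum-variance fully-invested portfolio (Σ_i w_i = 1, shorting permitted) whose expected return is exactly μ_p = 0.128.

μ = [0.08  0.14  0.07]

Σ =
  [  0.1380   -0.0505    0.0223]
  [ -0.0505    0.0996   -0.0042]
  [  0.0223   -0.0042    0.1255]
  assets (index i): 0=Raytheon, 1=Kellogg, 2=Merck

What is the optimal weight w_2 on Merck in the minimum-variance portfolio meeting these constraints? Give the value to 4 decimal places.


-0.0979

p=Σ⁻¹μ = [1.2714  2.0671  0.4010]
q=Σ⁻¹𝟙 = [12.2704  16.5290  6.3410]
a=μᵀp=0.419183  b=𝟙ᵀp=3.739552  c=𝟙ᵀq=35.140299  D=ac−b²=0.745957
λ₁=(c·0.128−b)/D = (35.140299·0.128−3.739552)/0.745957 = 1.016689
λ₂=(a−b·0.128)/D = (0.419183−3.739552·0.128)/0.745957 = -0.079736
w* = 1.016689·p + -0.079736·q:
  w_0 = 1.016689·1.2714 + -0.079736·12.2704 = 0.3142  (Raytheon)
  w_1 = 1.016689·2.0671 + -0.079736·16.5290 = 0.7837  (Kellogg)
  w_2 = 1.016689·0.4010 + -0.079736·6.3410 = -0.0979  (Merck)
Σw_i=1.0000  μᵀw=0.1280
σ²=wᵀΣw=λ₁·μ_p+λ₂ = 1.016689·0.128 + -0.079736 = 0.050400 ≈ 0.0504


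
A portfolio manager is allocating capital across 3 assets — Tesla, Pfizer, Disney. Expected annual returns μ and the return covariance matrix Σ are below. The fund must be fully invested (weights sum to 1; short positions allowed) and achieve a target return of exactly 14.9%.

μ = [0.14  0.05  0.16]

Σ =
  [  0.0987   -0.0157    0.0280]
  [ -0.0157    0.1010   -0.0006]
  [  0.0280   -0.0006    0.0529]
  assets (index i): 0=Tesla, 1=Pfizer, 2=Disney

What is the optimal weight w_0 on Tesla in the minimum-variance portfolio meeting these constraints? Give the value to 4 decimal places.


0.1751

p=Σ⁻¹μ = [0.7752  0.6311  2.6214]
q=Σ⁻¹𝟙 = [7.6621  11.1810  14.9749]
a=μᵀp=0.559509  b=𝟙ᵀp=4.027717  c=𝟙ᵀq=33.817915  D=ac−b²=2.698910
λ₁=(c·0.149−b)/D = (33.817915·0.149−4.027717)/2.698910 = 0.374652
λ₂=(a−b·0.149)/D = (0.559509−4.027717·0.149)/2.698910 = -0.015051
w* = 0.374652·p + -0.015051·q:
  w_0 = 0.374652·0.7752 + -0.015051·7.6621 = 0.1751  (Tesla)
  w_1 = 0.374652·0.6311 + -0.015051·11.1810 = 0.0682  (Pfizer)
  w_2 = 0.374652·2.6214 + -0.015051·14.9749 = 0.7567  (Disney)
Σw_i=1.0000  μᵀw=0.1490
σ²=wᵀΣw=λ₁·μ_p+λ₂ = 0.374652·0.149 + -0.015051 = 0.040772 ≈ 0.0408


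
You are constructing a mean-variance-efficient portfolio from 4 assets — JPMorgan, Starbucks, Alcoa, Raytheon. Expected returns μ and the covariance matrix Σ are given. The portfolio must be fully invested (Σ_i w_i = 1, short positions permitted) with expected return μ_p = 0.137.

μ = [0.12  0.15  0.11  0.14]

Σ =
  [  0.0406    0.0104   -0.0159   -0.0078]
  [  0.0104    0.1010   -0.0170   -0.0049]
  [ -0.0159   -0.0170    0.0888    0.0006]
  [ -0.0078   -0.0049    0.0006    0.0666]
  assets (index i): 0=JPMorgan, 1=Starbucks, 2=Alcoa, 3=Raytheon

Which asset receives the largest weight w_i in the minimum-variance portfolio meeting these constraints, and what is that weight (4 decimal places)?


g=Σ⁻¹μ = [3.9334  1.5842  2.2283  2.6593]
h=Σ⁻¹𝟙 = [33.1301  10.6509  19.1006  19.5067]
a=μᵀg=1.327056  b=𝟙ᵀg=10.405237  c=𝟙ᵀh=82.388191  D=ac−b²=1.064798
λ₁=(c·0.137−b)/D = (82.388191·0.137−10.405237)/1.064798 = 0.828274
λ₂=(a−b·0.137)/D = (1.327056−10.405237·0.137)/1.064798 = -0.092469
w* = 0.828274·g + -0.092469·h:
  w_0 = 0.828274·3.9334 + -0.092469·33.1301 = 0.1944  (JPMorgan)
  w_1 = 0.828274·1.5842 + -0.092469·10.6509 = 0.3273  (Starbucks)
  w_2 = 0.828274·2.2283 + -0.092469·19.1006 = 0.0795  (Alcoa)
  w_3 = 0.828274·2.6593 + -0.092469·19.5067 = 0.3988  (Raytheon)
Σw_i=1.0000  μᵀw=0.1370
σ²=wᵀΣw=λ₁·μ_p+λ₂ = 0.828274·0.137 + -0.092469 = 0.021004 ≈ 0.0210

Raytheon (0.3988)


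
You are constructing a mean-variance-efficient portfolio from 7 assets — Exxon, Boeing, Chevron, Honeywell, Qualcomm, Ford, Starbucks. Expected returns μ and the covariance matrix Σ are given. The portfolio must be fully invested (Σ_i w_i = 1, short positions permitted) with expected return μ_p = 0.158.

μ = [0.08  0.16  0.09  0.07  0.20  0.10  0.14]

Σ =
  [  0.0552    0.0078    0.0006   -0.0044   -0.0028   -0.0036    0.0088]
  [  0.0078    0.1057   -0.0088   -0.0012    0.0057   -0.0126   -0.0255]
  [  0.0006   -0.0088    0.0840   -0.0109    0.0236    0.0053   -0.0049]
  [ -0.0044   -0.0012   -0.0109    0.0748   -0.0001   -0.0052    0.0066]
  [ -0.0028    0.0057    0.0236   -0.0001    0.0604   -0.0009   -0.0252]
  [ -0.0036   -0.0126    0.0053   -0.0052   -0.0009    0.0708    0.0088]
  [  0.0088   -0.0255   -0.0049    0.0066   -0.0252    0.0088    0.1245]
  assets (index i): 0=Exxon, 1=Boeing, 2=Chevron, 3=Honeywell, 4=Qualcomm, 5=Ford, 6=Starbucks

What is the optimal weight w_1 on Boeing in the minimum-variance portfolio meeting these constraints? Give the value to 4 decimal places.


x=Σ⁻¹μ = [1.2307  1.9459  0.3026  1.0213  3.9598  1.6658  2.0776]
y=Σ⁻¹𝟙 = [17.6291  12.9492  10.0187  16.2540  17.2188  16.5854  11.2839]
a=μᵀx=1.757927  b=𝟙ᵀx=12.203712  c=𝟙ᵀy=101.939110  D=ac−b²=30.270893
λ₁=(c·0.158−b)/D = (101.939110·0.158−12.203712)/30.270893 = 0.128925
λ₂=(a−b·0.158)/D = (1.757927−12.203712·0.158)/30.270893 = -0.005625
w* = 0.128925·x + -0.005625·y:
  w_0 = 0.128925·1.2307 + -0.005625·17.6291 = 0.0595  (Exxon)
  w_1 = 0.128925·1.9459 + -0.005625·12.9492 = 0.1780  (Boeing)
  w_2 = 0.128925·0.3026 + -0.005625·10.0187 = -0.0173  (Chevron)
  w_3 = 0.128925·1.0213 + -0.005625·16.2540 = 0.0403  (Honeywell)
  w_4 = 0.128925·3.9598 + -0.005625·17.2188 = 0.4137  (Qualcomm)
  w_5 = 0.128925·1.6658 + -0.005625·16.5854 = 0.1215  (Ford)
  w_6 = 0.128925·2.0776 + -0.005625·11.2839 = 0.2044  (Starbucks)
Σw_i=1.0000  μᵀw=0.1580
σ²=wᵀΣw=λ₁·μ_p+λ₂ = 0.128925·0.158 + -0.005625 = 0.014746 ≈ 0.0147

0.1780


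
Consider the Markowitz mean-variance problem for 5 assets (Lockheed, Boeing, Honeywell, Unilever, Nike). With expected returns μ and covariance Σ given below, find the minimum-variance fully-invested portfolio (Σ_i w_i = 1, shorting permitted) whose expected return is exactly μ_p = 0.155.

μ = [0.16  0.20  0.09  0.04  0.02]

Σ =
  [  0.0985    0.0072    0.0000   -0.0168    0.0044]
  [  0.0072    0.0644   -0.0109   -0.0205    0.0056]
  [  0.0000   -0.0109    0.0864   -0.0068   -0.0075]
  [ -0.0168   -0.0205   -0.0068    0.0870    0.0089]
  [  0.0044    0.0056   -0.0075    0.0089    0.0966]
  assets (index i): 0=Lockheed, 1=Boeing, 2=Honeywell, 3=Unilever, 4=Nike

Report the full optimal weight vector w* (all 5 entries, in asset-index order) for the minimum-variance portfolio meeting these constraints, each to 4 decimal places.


0.2092  0.4981  0.1761  0.1863  -0.0697

u=Σ⁻¹μ = [1.6628  3.7882  1.6514  1.8156  -0.1274]
v=Σ⁻¹𝟙 = [11.4716  22.5780  16.6539  19.5112  8.0160]
a=μᵀu=1.242398  b=𝟙ᵀu=8.790679  c=𝟙ᵀv=78.230712  D=ac−b²=19.917631
λ₁=(c·0.155−b)/D = (78.230712·0.155−8.790679)/19.917631 = 0.167444
λ₂=(a−b·0.155)/D = (1.242398−8.790679·0.155)/19.917631 = -0.006033
w* = 0.167444·u + -0.006033·v:
  w_0 = 0.167444·1.6628 + -0.006033·11.4716 = 0.2092  (Lockheed)
  w_1 = 0.167444·3.7882 + -0.006033·22.5780 = 0.4981  (Boeing)
  w_2 = 0.167444·1.6514 + -0.006033·16.6539 = 0.1761  (Honeywell)
  w_3 = 0.167444·1.8156 + -0.006033·19.5112 = 0.1863  (Unilever)
  w_4 = 0.167444·-0.1274 + -0.006033·8.0160 = -0.0697  (Nike)
Σw_i=1.0000  μᵀw=0.1550
σ²=wᵀΣw=λ₁·μ_p+λ₂ = 0.167444·0.155 + -0.006033 = 0.019921 ≈ 0.0199


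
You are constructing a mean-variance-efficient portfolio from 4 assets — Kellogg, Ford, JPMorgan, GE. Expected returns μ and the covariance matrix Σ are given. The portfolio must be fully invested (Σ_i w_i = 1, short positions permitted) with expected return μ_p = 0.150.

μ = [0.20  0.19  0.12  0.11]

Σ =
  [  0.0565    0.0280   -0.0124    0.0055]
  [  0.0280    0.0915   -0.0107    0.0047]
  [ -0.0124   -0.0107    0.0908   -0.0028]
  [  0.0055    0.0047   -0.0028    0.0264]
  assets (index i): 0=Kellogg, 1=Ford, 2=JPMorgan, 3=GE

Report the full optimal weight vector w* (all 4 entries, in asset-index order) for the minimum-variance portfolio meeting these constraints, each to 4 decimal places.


0.3124  0.1230  0.2036  0.3609

x=Σ⁻¹μ = [3.0386  1.1976  1.9866  3.5311]
y=Σ⁻¹𝟙 = [14.3071  6.4695  14.8185  35.3180]
a=μᵀx=1.462068  b=𝟙ᵀx=9.753849  c=𝟙ᵀy=70.913247  D=ac−b²=8.542446
λ₁=(c·0.150−b)/D = (70.913247·0.150−9.753849)/8.542446 = 0.103382
λ₂=(a−b·0.150)/D = (1.462068−9.753849·0.150)/8.542446 = -0.000118
w* = 0.103382·x + -0.000118·y:
  w_0 = 0.103382·3.0386 + -0.000118·14.3071 = 0.3124  (Kellogg)
  w_1 = 0.103382·1.1976 + -0.000118·6.4695 = 0.1230  (Ford)
  w_2 = 0.103382·1.9866 + -0.000118·14.8185 = 0.2036  (JPMorgan)
  w_3 = 0.103382·3.5311 + -0.000118·35.3180 = 0.3609  (GE)
Σw_i=1.0000  μᵀw=0.1500
σ²=wᵀΣw=λ₁·μ_p+λ₂ = 0.103382·0.150 + -0.000118 = 0.015389 ≈ 0.0154


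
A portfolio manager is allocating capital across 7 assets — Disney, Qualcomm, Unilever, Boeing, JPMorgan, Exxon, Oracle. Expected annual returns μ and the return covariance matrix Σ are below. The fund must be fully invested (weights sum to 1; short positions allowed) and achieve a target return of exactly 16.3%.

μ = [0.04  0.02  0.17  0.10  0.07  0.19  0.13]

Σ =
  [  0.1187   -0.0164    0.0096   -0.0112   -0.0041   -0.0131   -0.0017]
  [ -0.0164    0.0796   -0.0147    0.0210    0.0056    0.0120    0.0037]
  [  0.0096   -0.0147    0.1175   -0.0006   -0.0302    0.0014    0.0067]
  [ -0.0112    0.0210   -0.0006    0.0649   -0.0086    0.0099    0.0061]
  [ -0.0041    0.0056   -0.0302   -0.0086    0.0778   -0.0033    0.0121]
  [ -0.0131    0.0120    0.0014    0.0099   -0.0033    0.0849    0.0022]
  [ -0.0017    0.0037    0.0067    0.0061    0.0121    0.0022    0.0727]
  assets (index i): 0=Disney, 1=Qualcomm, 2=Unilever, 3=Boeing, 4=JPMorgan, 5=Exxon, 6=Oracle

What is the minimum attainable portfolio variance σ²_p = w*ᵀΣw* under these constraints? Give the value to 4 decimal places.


g=Σ⁻¹μ = [0.6297  -0.2047  1.7187  1.5100  1.6913  2.1948  1.1803]
h=Σ⁻¹𝟙 = [12.1022  10.3908  13.1358  14.3648  18.6985  10.8141  7.6541]
a=μᵀg=1.153107  b=𝟙ᵀg=8.720061  c=𝟙ᵀh=87.160229  D=ac−b²=24.465575
λ₁=(c·0.163−b)/D = (87.160229·0.163−8.720061)/24.465575 = 0.224277
λ₂=(a−b·0.163)/D = (1.153107−8.720061·0.163)/24.465575 = -0.010965
w* = 0.224277·g + -0.010965·h:
  w_0 = 0.224277·0.6297 + -0.010965·12.1022 = 0.0085  (Disney)
  w_1 = 0.224277·-0.2047 + -0.010965·10.3908 = -0.1598  (Qualcomm)
  w_2 = 0.224277·1.7187 + -0.010965·13.1358 = 0.2414  (Unilever)
  w_3 = 0.224277·1.5100 + -0.010965·14.3648 = 0.1811  (Boeing)
  w_4 = 0.224277·1.6913 + -0.010965·18.6985 = 0.1743  (JPMorgan)
  w_5 = 0.224277·2.1948 + -0.010965·10.8141 = 0.3737  (Exxon)
  w_6 = 0.224277·1.1803 + -0.010965·7.6541 = 0.1808  (Oracle)
Σw_i=1.0000  μᵀw=0.1630
σ²=wᵀΣw=λ₁·μ_p+λ₂ = 0.224277·0.163 + -0.010965 = 0.025592 ≈ 0.0256

0.0256


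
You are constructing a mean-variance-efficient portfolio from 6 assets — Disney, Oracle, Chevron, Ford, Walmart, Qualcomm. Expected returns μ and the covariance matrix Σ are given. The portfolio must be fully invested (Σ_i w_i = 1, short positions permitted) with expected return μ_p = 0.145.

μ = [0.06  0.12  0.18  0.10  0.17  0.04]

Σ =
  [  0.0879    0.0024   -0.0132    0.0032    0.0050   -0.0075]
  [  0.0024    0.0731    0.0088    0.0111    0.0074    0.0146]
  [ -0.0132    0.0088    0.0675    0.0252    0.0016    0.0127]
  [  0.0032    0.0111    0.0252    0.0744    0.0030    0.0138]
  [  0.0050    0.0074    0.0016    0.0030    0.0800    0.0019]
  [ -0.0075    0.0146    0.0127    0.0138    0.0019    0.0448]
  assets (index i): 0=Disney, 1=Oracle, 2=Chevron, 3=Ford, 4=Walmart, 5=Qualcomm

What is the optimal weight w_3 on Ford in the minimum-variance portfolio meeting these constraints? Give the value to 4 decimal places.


u=Σ⁻¹μ = [0.9106  1.1121  2.6128  0.2150  1.9098  -0.2050]
v=Σ⁻¹𝟙 = [13.6653  6.6798  11.4833  4.3253  10.2227  17.4110]
a=μᵀu=0.996357  b=𝟙ᵀu=6.555314  c=𝟙ᵀv=63.787385  D=ac−b²=20.582866
λ₁=(c·0.145−b)/D = (63.787385·0.145−6.555314)/20.582866 = 0.130879
λ₂=(a−b·0.145)/D = (0.996357−6.555314·0.145)/20.582866 = 0.002227
w* = 0.130879·u + 0.002227·v:
  w_0 = 0.130879·0.9106 + 0.002227·13.6653 = 0.1496  (Disney)
  w_1 = 0.130879·1.1121 + 0.002227·6.6798 = 0.1604  (Oracle)
  w_2 = 0.130879·2.6128 + 0.002227·11.4833 = 0.3675  (Chevron)
  w_3 = 0.130879·0.2150 + 0.002227·4.3253 = 0.0378  (Ford)
  w_4 = 0.130879·1.9098 + 0.002227·10.2227 = 0.2727  (Walmart)
  w_5 = 0.130879·-0.2050 + 0.002227·17.4110 = 0.0119  (Qualcomm)
Σw_i=1.0000  μᵀw=0.1450
σ²=wᵀΣw=λ₁·μ_p+λ₂ = 0.130879·0.145 + 0.002227 = 0.021204 ≈ 0.0212

0.0378


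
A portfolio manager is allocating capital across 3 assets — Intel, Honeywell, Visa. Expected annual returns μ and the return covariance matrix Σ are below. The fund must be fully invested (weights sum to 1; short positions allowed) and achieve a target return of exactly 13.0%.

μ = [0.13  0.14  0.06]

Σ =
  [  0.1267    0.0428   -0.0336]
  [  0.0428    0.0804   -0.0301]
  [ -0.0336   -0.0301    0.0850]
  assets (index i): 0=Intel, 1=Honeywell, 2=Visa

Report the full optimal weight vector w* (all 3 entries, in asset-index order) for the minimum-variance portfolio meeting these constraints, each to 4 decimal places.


0.1979  0.7019  0.1003

p=Σ⁻¹μ = [0.8250  1.9465  1.7213]
q=Σ⁻¹𝟙 = [7.9748  15.8828  20.5415]
a=μᵀp=0.483040  b=𝟙ᵀp=4.492807  c=𝟙ᵀq=44.399097  D=ac−b²=1.261219
λ₁=(c·0.130−b)/D = (44.399097·0.130−4.492807)/1.261219 = 1.014158
λ₂=(a−b·0.130)/D = (0.483040−4.492807·0.130)/1.261219 = -0.080101
w* = 1.014158·p + -0.080101·q:
  w_0 = 1.014158·0.8250 + -0.080101·7.9748 = 0.1979  (Intel)
  w_1 = 1.014158·1.9465 + -0.080101·15.8828 = 0.7019  (Honeywell)
  w_2 = 1.014158·1.7213 + -0.080101·20.5415 = 0.1003  (Visa)
Σw_i=1.0000  μᵀw=0.1300
σ²=wᵀΣw=λ₁·μ_p+λ₂ = 1.014158·0.130 + -0.080101 = 0.051739 ≈ 0.0517


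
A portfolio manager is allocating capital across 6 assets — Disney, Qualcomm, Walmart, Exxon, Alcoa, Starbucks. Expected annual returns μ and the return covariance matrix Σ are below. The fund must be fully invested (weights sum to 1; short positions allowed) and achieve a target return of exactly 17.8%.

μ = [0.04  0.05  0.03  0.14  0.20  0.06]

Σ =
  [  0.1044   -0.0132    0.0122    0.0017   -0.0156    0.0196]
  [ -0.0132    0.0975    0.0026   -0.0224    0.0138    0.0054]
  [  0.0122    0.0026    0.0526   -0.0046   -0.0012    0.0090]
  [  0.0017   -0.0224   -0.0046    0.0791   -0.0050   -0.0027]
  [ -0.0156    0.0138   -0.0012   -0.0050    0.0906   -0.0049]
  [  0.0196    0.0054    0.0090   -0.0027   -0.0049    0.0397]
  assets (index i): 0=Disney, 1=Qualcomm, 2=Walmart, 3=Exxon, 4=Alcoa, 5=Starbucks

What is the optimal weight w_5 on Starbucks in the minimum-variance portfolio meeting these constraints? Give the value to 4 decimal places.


0.1676

u=Σ⁻¹μ = [0.4461  0.6351  0.4139  2.1688  2.3968  1.5542]
v=Σ⁻¹𝟙 = [7.3121  12.1748  15.3062  18.2830  12.6957  19.2634]
a=μᵀu=0.938265  b=𝟙ᵀu=7.614962  c=𝟙ᵀv=85.035045  D=ac−b²=21.797773
λ₁=(c·0.178−b)/D = (85.035045·0.178−7.614962)/21.797773 = 0.345048
λ₂=(a−b·0.178)/D = (0.938265−7.614962·0.178)/21.797773 = -0.019139
w* = 0.345048·u + -0.019139·v:
  w_0 = 0.345048·0.4461 + -0.019139·7.3121 = 0.0140  (Disney)
  w_1 = 0.345048·0.6351 + -0.019139·12.1748 = -0.0139  (Qualcomm)
  w_2 = 0.345048·0.4139 + -0.019139·15.3062 = -0.1501  (Walmart)
  w_3 = 0.345048·2.1688 + -0.019139·18.2830 = 0.3984  (Exxon)
  w_4 = 0.345048·2.3968 + -0.019139·12.6957 = 0.5840  (Alcoa)
  w_5 = 0.345048·1.5542 + -0.019139·19.2634 = 0.1676  (Starbucks)
Σw_i=1.0000  μᵀw=0.1780
σ²=wᵀΣw=λ₁·μ_p+λ₂ = 0.345048·0.178 + -0.019139 = 0.042279 ≈ 0.0423


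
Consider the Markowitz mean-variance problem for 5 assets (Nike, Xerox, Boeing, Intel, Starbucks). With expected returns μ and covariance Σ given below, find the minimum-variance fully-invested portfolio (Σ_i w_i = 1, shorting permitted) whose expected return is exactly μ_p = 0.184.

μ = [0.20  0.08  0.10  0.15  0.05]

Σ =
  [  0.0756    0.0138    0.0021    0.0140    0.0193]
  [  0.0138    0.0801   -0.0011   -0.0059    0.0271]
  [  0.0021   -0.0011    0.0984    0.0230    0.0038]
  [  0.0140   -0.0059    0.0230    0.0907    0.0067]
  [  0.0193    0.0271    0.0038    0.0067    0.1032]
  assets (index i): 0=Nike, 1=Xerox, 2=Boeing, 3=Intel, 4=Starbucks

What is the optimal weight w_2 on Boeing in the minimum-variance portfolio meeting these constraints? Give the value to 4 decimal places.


0.1177

x=Σ⁻¹μ = [2.3300  0.7822  0.7084  1.1846  -0.2596]
y=Σ⁻¹𝟙 = [8.4901  10.1581  8.0482  7.9935  4.6193]
a=μᵀx=0.764113  b=𝟙ᵀx=4.745491  c=𝟙ᵀy=39.309311  D=ac−b²=7.517047
λ₁=(c·0.184−b)/D = (39.309311·0.184−4.745491)/7.517047 = 0.330904
λ₂=(a−b·0.184)/D = (0.764113−4.745491·0.184)/7.517047 = -0.014508
w* = 0.330904·x + -0.014508·y:
  w_0 = 0.330904·2.3300 + -0.014508·8.4901 = 0.6478  (Nike)
  w_1 = 0.330904·0.7822 + -0.014508·10.1581 = 0.1114  (Xerox)
  w_2 = 0.330904·0.7084 + -0.014508·8.0482 = 0.1177  (Boeing)
  w_3 = 0.330904·1.1846 + -0.014508·7.9935 = 0.2760  (Intel)
  w_4 = 0.330904·-0.2596 + -0.014508·4.6193 = -0.1529  (Starbucks)
Σw_i=1.0000  μᵀw=0.1840
σ²=wᵀΣw=λ₁·μ_p+λ₂ = 0.330904·0.184 + -0.014508 = 0.046378 ≈ 0.0464


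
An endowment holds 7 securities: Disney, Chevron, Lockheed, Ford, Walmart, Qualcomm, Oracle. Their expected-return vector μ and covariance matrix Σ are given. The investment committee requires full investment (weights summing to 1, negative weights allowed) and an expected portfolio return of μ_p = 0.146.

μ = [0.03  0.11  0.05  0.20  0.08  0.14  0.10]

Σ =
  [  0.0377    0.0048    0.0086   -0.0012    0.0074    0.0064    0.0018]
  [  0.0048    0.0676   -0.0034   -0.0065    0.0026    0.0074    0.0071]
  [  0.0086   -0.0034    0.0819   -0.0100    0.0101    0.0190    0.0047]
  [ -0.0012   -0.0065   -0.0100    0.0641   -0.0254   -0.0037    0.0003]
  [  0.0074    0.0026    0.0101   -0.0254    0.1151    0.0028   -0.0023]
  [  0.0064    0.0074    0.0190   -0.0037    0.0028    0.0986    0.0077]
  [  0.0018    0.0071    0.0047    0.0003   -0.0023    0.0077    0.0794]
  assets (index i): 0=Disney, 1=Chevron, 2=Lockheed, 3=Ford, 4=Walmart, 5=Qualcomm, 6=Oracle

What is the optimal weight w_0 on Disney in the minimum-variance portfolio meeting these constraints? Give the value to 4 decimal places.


u=Σ⁻¹μ = [0.0098  1.7596  0.6619  4.0534  1.4815  1.1936  0.9746]
v=Σ⁻¹𝟙 = [19.4264  14.1240  10.3731  23.8644  11.5391  5.6109  9.9770]
a=μᵀu=1.420697  b=𝟙ᵀu=10.134312  c=𝟙ᵀv=94.914837  D=ac−b²=32.140921
λ₁=(c·0.146−b)/D = (94.914837·0.146−10.134312)/32.140921 = 0.115842
λ₂=(a−b·0.146)/D = (1.420697−10.134312·0.146)/32.140921 = -0.001833
w* = 0.115842·u + -0.001833·v:
  w_0 = 0.115842·0.0098 + -0.001833·19.4264 = -0.0345  (Disney)
  w_1 = 0.115842·1.7596 + -0.001833·14.1240 = 0.1779  (Chevron)
  w_2 = 0.115842·0.6619 + -0.001833·10.3731 = 0.0577  (Lockheed)
  w_3 = 0.115842·4.0534 + -0.001833·23.8644 = 0.4258  (Ford)
  w_4 = 0.115842·1.4815 + -0.001833·11.5391 = 0.1505  (Walmart)
  w_5 = 0.115842·1.1936 + -0.001833·5.6109 = 0.1280  (Qualcomm)
  w_6 = 0.115842·0.9746 + -0.001833·9.9770 = 0.0946  (Oracle)
Σw_i=1.0000  μᵀw=0.1460
σ²=wᵀΣw=λ₁·μ_p+λ₂ = 0.115842·0.146 + -0.001833 = 0.015080 ≈ 0.0151

-0.0345


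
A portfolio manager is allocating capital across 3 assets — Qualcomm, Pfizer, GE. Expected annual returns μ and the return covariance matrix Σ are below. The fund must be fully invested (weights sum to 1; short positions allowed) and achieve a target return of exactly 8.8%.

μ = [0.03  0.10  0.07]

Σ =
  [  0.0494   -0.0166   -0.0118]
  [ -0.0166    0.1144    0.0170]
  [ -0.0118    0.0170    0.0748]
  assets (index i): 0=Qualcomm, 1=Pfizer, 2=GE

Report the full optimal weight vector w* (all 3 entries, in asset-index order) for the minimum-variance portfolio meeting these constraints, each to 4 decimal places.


p=Σ⁻¹μ = [1.1277  0.9027  0.9086]
q=Σ⁻¹𝟙 = [27.4113  10.4422  15.3200]
a=μᵀp=0.187703  b=𝟙ᵀp=2.938957  c=𝟙ᵀq=53.173451  D=ac−b²=1.343339
λ₁=(c·0.088−b)/D = (53.173451·0.088−2.938957)/1.343339 = 1.295508
λ₂=(a−b·0.088)/D = (0.187703−2.938957·0.088)/1.343339 = -0.052798
w* = 1.295508·p + -0.052798·q:
  w_0 = 1.295508·1.1277 + -0.052798·27.4113 = 0.0136  (Qualcomm)
  w_1 = 1.295508·0.9027 + -0.052798·10.4422 = 0.6182  (Pfizer)
  w_2 = 1.295508·0.9086 + -0.052798·15.3200 = 0.3682  (GE)
Σw_i=1.0000  μᵀw=0.0880
σ²=wᵀΣw=λ₁·μ_p+λ₂ = 1.295508·0.088 + -0.052798 = 0.061207 ≈ 0.0612

0.0136  0.6182  0.3682


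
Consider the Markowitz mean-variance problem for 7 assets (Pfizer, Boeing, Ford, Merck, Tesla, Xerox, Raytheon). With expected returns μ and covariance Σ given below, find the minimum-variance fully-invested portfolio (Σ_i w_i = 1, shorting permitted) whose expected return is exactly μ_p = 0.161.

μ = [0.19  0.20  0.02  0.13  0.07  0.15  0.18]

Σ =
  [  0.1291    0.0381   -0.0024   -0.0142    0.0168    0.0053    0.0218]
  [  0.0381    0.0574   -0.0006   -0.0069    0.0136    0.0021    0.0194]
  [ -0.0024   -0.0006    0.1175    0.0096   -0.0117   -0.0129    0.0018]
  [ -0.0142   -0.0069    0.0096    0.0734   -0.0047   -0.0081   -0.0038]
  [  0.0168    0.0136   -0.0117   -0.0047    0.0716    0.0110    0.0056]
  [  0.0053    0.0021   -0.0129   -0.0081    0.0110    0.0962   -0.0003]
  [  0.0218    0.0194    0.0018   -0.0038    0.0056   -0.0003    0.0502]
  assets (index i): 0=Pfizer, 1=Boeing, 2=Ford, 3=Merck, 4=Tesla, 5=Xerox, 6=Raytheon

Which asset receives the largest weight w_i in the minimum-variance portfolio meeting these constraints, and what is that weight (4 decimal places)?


Raytheon (0.2536)

x=Σ⁻¹μ = [0.4829  2.4918  0.1539  2.4070  0.1111  1.6969  2.5874]
y=Σ⁻¹𝟙 = [2.4068  9.8227  9.4100  16.5336  11.2397  11.4629  14.8079]
a=μᵀx=1.634154  b=𝟙ᵀx=9.931039  c=𝟙ᵀy=75.683591  D=ac−b²=25.053098
λ₁=(c·0.161−b)/D = (75.683591·0.161−9.931039)/25.053098 = 0.089970
λ₂=(a−b·0.161)/D = (1.634154−9.931039·0.161)/25.053098 = 0.001407
w* = 0.089970·x + 0.001407·y:
  w_0 = 0.089970·0.4829 + 0.001407·2.4068 = 0.0468  (Pfizer)
  w_1 = 0.089970·2.4918 + 0.001407·9.8227 = 0.2380  (Boeing)
  w_2 = 0.089970·0.1539 + 0.001407·9.4100 = 0.0271  (Ford)
  w_3 = 0.089970·2.4070 + 0.001407·16.5336 = 0.2398  (Merck)
  w_4 = 0.089970·0.1111 + 0.001407·11.2397 = 0.0258  (Tesla)
  w_5 = 0.089970·1.6969 + 0.001407·11.4629 = 0.1688  (Xerox)
  w_6 = 0.089970·2.5874 + 0.001407·14.8079 = 0.2536  (Raytheon)
Σw_i=1.0000  μᵀw=0.1610
σ²=wᵀΣw=λ₁·μ_p+λ₂ = 0.089970·0.161 + 0.001407 = 0.015892 ≈ 0.0159


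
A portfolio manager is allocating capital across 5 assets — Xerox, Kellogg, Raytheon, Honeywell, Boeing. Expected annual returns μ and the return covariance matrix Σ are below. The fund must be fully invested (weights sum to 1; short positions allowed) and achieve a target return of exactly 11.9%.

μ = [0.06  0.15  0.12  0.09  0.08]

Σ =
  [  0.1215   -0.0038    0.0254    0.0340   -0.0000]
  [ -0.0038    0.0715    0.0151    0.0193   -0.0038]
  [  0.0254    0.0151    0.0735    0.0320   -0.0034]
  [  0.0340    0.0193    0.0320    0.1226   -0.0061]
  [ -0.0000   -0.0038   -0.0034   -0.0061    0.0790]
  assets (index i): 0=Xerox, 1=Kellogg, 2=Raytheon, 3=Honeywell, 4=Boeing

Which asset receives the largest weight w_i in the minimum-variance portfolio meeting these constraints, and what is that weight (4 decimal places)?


Kellogg (0.4240)

x=Σ⁻¹μ = [0.2810  1.9010  1.1488  0.1149  1.1624]
y=Σ⁻¹𝟙 = [6.0386  12.4736  8.2692  3.0490  13.8495]
a=μᵀx=0.543193  b=𝟙ᵀx=4.608042  c=𝟙ᵀy=43.680047  D=ac−b²=2.492619
λ₁=(c·0.119−b)/D = (43.680047·0.119−4.608042)/2.492619 = 0.236652
λ₂=(a−b·0.119)/D = (0.543193−4.608042·0.119)/2.492619 = -0.002072
w* = 0.236652·x + -0.002072·y:
  w_0 = 0.236652·0.2810 + -0.002072·6.0386 = 0.0540  (Xerox)
  w_1 = 0.236652·1.9010 + -0.002072·12.4736 = 0.4240  (Kellogg)
  w_2 = 0.236652·1.1488 + -0.002072·8.2692 = 0.2547  (Raytheon)
  w_3 = 0.236652·0.1149 + -0.002072·3.0490 = 0.0209  (Honeywell)
  w_4 = 0.236652·1.1624 + -0.002072·13.8495 = 0.2464  (Boeing)
Σw_i=1.0000  μᵀw=0.1190
σ²=wᵀΣw=λ₁·μ_p+λ₂ = 0.236652·0.119 + -0.002072 = 0.026090 ≈ 0.0261


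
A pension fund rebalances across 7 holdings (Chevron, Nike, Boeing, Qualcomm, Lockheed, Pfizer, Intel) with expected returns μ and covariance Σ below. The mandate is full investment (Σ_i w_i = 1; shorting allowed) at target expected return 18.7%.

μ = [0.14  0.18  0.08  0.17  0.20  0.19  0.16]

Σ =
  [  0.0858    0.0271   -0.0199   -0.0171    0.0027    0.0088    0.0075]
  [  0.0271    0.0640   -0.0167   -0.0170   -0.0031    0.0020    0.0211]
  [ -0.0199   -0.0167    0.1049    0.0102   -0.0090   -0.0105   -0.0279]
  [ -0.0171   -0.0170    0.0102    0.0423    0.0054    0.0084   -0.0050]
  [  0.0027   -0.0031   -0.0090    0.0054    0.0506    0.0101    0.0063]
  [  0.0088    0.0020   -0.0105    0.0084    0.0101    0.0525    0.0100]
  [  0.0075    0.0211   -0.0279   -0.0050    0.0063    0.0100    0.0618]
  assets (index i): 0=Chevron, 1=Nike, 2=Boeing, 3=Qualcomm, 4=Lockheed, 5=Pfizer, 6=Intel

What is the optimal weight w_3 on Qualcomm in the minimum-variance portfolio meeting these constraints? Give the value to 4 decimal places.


0.2979

x=Σ⁻¹μ = [1.5459  3.4995  2.1106  4.9782  3.3203  1.8468  1.9249]
y=Σ⁻¹𝟙 = [13.4233  17.9261  18.6250  29.8310  16.5041  8.8165  16.1446]
a=μᵀx=3.184429  b=𝟙ᵀx=19.226311  c=𝟙ᵀy=121.270503  D=ac−b²=16.526324
λ₁=(c·0.187−b)/D = (121.270503·0.187−19.226311)/16.526324 = 0.208835
λ₂=(a−b·0.187)/D = (3.184429−19.226311·0.187)/16.526324 = -0.024863
w* = 0.208835·x + -0.024863·y:
  w_0 = 0.208835·1.5459 + -0.024863·13.4233 = -0.0109  (Chevron)
  w_1 = 0.208835·3.4995 + -0.024863·17.9261 = 0.2851  (Nike)
  w_2 = 0.208835·2.1106 + -0.024863·18.6250 = -0.0223  (Boeing)
  w_3 = 0.208835·4.9782 + -0.024863·29.8310 = 0.2979  (Qualcomm)
  w_4 = 0.208835·3.3203 + -0.024863·16.5041 = 0.2831  (Lockheed)
  w_5 = 0.208835·1.8468 + -0.024863·8.8165 = 0.1665  (Pfizer)
  w_6 = 0.208835·1.9249 + -0.024863·16.1446 = 0.0006  (Intel)
Σw_i=1.0000  μᵀw=0.1870
σ²=wᵀΣw=λ₁·μ_p+λ₂ = 0.208835·0.187 + -0.024863 = 0.014189 ≈ 0.0142


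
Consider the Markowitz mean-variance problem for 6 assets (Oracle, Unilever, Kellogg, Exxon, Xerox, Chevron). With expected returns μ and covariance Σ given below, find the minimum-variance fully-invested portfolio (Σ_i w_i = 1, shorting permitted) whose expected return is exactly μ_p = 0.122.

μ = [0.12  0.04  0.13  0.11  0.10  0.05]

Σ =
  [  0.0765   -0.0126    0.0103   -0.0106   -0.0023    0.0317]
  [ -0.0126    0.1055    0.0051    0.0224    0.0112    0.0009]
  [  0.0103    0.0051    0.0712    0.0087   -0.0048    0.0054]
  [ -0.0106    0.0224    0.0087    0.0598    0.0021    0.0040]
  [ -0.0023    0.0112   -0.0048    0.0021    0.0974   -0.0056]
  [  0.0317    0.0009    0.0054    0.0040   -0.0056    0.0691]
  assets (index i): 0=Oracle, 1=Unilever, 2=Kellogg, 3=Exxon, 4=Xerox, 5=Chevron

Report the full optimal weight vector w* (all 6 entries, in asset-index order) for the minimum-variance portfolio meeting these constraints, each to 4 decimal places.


p=Σ⁻¹μ = [1.7677  0.0000  1.4252  1.9222  1.0845  -0.2221]
q=Σ⁻¹𝟙 = [11.5030  6.1915  10.3002  14.0160  10.5121  8.3497]
a=μᵀp=0.706189  b=𝟙ᵀp=5.977503  c=𝟙ᵀq=60.872485  D=ac−b²=7.256966
λ₁=(c·0.122−b)/D = (60.872485·0.122−5.977503)/7.256966 = 0.199662
λ₂=(a−b·0.122)/D = (0.706189−5.977503·0.122)/7.256966 = -0.003178
w* = 0.199662·p + -0.003178·q:
  w_0 = 0.199662·1.7677 + -0.003178·11.5030 = 0.3164  (Oracle)
  w_1 = 0.199662·0.0000 + -0.003178·6.1915 = -0.0197  (Unilever)
  w_2 = 0.199662·1.4252 + -0.003178·10.3002 = 0.2518  (Kellogg)
  w_3 = 0.199662·1.9222 + -0.003178·14.0160 = 0.3392  (Exxon)
  w_4 = 0.199662·1.0845 + -0.003178·10.5121 = 0.1831  (Xerox)
  w_5 = 0.199662·-0.2221 + -0.003178·8.3497 = -0.0709  (Chevron)
Σw_i=1.0000  μᵀw=0.1220
σ²=wᵀΣw=λ₁·μ_p+λ₂ = 0.199662·0.122 + -0.003178 = 0.021180 ≈ 0.0212

0.3164  -0.0197  0.2518  0.3392  0.1831  -0.0709


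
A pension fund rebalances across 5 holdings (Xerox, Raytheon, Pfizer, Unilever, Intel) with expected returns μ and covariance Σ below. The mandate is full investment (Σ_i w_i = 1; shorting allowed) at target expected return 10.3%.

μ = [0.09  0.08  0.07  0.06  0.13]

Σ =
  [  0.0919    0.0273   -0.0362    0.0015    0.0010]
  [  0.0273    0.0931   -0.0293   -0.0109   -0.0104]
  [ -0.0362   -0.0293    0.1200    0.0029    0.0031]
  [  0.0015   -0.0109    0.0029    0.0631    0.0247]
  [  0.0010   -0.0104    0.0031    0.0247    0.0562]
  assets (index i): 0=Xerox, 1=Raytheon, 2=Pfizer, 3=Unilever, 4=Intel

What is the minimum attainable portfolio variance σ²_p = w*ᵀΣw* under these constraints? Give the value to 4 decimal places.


0.0182

g=Σ⁻¹μ = [1.0391  1.1918  1.1226  0.1451  2.3895]
h=Σ⁻¹𝟙 = [11.9849  14.9126  14.9339  11.8522  14.3071]
a=μᵀg=0.586787  b=𝟙ᵀg=5.888075  c=𝟙ᵀh=67.990661  D=ac−b²=5.226584
λ₁=(c·0.103−b)/D = (67.990661·0.103−5.888075)/5.226584 = 0.213325
λ₂=(a−b·0.103)/D = (0.586787−5.888075·0.103)/5.226584 = -0.003766
w* = 0.213325·g + -0.003766·h:
  w_0 = 0.213325·1.0391 + -0.003766·11.9849 = 0.1765  (Xerox)
  w_1 = 0.213325·1.1918 + -0.003766·14.9126 = 0.1981  (Raytheon)
  w_2 = 0.213325·1.1226 + -0.003766·14.9339 = 0.1832  (Pfizer)
  w_3 = 0.213325·0.1451 + -0.003766·11.8522 = -0.0137  (Unilever)
  w_4 = 0.213325·2.3895 + -0.003766·14.3071 = 0.4559  (Intel)
Σw_i=1.0000  μᵀw=0.1030
σ²=wᵀΣw=λ₁·μ_p+λ₂ = 0.213325·0.103 + -0.003766 = 0.018206 ≈ 0.0182


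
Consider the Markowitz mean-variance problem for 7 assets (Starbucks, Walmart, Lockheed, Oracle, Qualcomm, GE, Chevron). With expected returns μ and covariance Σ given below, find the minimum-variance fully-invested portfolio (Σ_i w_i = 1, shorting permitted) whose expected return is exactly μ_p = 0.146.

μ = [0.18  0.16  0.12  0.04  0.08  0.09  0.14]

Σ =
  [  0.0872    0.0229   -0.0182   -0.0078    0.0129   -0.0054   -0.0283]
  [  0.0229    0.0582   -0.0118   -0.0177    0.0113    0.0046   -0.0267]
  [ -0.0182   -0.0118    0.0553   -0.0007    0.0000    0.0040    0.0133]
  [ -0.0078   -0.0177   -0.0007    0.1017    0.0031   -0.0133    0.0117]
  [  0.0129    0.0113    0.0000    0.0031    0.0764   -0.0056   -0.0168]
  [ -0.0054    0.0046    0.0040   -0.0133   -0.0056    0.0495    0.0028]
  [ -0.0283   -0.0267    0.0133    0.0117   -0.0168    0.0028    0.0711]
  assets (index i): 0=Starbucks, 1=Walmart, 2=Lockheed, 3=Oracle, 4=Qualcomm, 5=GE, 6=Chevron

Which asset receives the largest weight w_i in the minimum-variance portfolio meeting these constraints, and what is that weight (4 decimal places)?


g=Σ⁻¹μ = [3.0096  4.0608  2.9272  1.0701  0.9249  1.6917  4.1202]
h=Σ⁻¹𝟙 = [18.5805  27.3122  22.0881  15.5169  12.8775  21.9930  27.2083]
a=μᵀg=2.388585  b=𝟙ᵀg=17.804413  c=𝟙ᵀh=145.576380  D=ac−b²=30.724469
λ₁=(c·0.146−b)/D = (145.576380·0.146−17.804413)/30.724469 = 0.112280
λ₂=(a−b·0.146)/D = (2.388585−17.804413·0.146)/30.724469 = -0.006863
w* = 0.112280·g + -0.006863·h:
  w_0 = 0.112280·3.0096 + -0.006863·18.5805 = 0.2104  (Starbucks)
  w_1 = 0.112280·4.0608 + -0.006863·27.3122 = 0.2685  (Walmart)
  w_2 = 0.112280·2.9272 + -0.006863·22.0881 = 0.1771  (Lockheed)
  w_3 = 0.112280·1.0701 + -0.006863·15.5169 = 0.0137  (Oracle)
  w_4 = 0.112280·0.9249 + -0.006863·12.8775 = 0.0155  (Qualcomm)
  w_5 = 0.112280·1.6917 + -0.006863·21.9930 = 0.0390  (GE)
  w_6 = 0.112280·4.1202 + -0.006863·27.2083 = 0.2759  (Chevron)
Σw_i=1.0000  μᵀw=0.1460
σ²=wᵀΣw=λ₁·μ_p+λ₂ = 0.112280·0.146 + -0.006863 = 0.009530 ≈ 0.0095

Chevron (0.2759)


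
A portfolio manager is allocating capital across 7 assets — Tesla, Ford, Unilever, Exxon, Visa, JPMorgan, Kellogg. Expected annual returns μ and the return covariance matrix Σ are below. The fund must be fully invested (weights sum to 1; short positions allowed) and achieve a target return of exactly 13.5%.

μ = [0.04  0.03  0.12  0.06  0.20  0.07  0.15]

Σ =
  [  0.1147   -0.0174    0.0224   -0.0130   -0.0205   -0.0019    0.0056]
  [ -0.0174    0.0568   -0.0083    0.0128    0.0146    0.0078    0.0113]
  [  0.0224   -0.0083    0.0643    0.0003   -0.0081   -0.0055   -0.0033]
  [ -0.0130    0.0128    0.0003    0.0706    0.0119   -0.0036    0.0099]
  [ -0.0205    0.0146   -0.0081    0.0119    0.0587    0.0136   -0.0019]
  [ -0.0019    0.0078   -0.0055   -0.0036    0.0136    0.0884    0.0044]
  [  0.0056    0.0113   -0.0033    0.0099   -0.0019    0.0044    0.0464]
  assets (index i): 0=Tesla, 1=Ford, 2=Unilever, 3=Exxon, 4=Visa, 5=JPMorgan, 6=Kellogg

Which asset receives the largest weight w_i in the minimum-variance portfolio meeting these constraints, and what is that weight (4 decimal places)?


Visa (0.2883)

g=Σ⁻¹μ = [0.2995  -0.8357  2.3881  -0.1730  4.1628  0.1860  3.7597]
h=Σ⁻¹𝟙 = [10.6496  12.6072  17.0953  9.0915  16.6999  8.4795  16.3519]
a=μᵀg=1.672641  b=𝟙ᵀg=9.787456  c=𝟙ᵀh=90.974839  D=ac−b²=56.373916
λ₁=(c·0.135−b)/D = (90.974839·0.135−9.787456)/56.373916 = 0.044243
λ₂=(a−b·0.135)/D = (1.672641−9.787456·0.135)/56.373916 = 0.006232
w* = 0.044243·g + 0.006232·h:
  w_0 = 0.044243·0.2995 + 0.006232·10.6496 = 0.0796  (Tesla)
  w_1 = 0.044243·-0.8357 + 0.006232·12.6072 = 0.0416  (Ford)
  w_2 = 0.044243·2.3881 + 0.006232·17.0953 = 0.2122  (Unilever)
  w_3 = 0.044243·-0.1730 + 0.006232·9.0915 = 0.0490  (Exxon)
  w_4 = 0.044243·4.1628 + 0.006232·16.6999 = 0.2883  (Visa)
  w_5 = 0.044243·0.1860 + 0.006232·8.4795 = 0.0611  (JPMorgan)
  w_6 = 0.044243·3.7597 + 0.006232·16.3519 = 0.2682  (Kellogg)
Σw_i=1.0000  μᵀw=0.1350
σ²=wᵀΣw=λ₁·μ_p+λ₂ = 0.044243·0.135 + 0.006232 = 0.012205 ≈ 0.0122


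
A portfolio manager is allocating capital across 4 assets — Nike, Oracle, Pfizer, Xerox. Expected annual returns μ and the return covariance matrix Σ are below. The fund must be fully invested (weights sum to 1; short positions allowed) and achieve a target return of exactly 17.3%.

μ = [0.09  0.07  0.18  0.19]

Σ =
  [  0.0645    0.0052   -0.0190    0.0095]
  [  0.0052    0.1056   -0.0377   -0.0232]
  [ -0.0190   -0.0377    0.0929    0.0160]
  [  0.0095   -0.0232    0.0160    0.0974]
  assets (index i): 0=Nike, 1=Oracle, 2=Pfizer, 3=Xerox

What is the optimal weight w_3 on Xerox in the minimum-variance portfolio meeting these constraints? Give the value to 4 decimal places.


0.4612

u=Σ⁻¹μ = [1.7976  1.9642  2.7950  1.7841]
v=Σ⁻¹𝟙 = [18.6341  17.8211  20.1923  9.3773]
a=μᵀu=1.141355  b=𝟙ᵀu=8.340847  c=𝟙ᵀv=66.024796  D=ac−b²=5.787977
λ₁=(c·0.173−b)/D = (66.024796·0.173−8.340847)/5.787977 = 0.532387
λ₂=(a−b·0.173)/D = (1.141355−8.340847·0.173)/5.787977 = -0.052110
w* = 0.532387·u + -0.052110·v:
  w_0 = 0.532387·1.7976 + -0.052110·18.6341 = -0.0140  (Nike)
  w_1 = 0.532387·1.9642 + -0.052110·17.8211 = 0.1170  (Oracle)
  w_2 = 0.532387·2.7950 + -0.052110·20.1923 = 0.4358  (Pfizer)
  w_3 = 0.532387·1.7841 + -0.052110·9.3773 = 0.4612  (Xerox)
Σw_i=1.0000  μᵀw=0.1730
σ²=wᵀΣw=λ₁·μ_p+λ₂ = 0.532387·0.173 + -0.052110 = 0.039993 ≈ 0.0400


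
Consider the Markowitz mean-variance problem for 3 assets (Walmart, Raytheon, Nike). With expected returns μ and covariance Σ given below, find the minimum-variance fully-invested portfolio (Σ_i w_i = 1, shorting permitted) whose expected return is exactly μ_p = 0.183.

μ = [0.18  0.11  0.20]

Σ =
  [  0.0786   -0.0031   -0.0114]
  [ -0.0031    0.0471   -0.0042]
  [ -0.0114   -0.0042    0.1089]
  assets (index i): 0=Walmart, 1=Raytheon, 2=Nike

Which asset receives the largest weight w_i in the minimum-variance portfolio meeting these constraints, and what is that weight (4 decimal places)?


u=Σ⁻¹μ = [2.7199  2.7130  2.2259]
v=Σ⁻¹𝟙 = [15.3359  23.2829  11.6861]
a=μᵀu=1.233193  b=𝟙ᵀu=7.658790  c=𝟙ᵀv=50.304825  D=ac−b²=3.378490
λ₁=(c·0.183−b)/D = (50.304825·0.183−7.658790)/3.378490 = 0.457895
λ₂=(a−b·0.183)/D = (1.233193−7.658790·0.183)/3.378490 = -0.049835
w* = 0.457895·u + -0.049835·v:
  w_0 = 0.457895·2.7199 + -0.049835·15.3359 = 0.4812  (Walmart)
  w_1 = 0.457895·2.7130 + -0.049835·23.2829 = 0.0820  (Raytheon)
  w_2 = 0.457895·2.2259 + -0.049835·11.6861 = 0.4369  (Nike)
Σw_i=1.0000  μᵀw=0.1830
σ²=wᵀΣw=λ₁·μ_p+λ₂ = 0.457895·0.183 + -0.049835 = 0.033960 ≈ 0.0340

Walmart (0.4812)
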